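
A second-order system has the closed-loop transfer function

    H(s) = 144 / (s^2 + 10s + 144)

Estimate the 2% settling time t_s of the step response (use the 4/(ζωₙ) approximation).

t_s ≈ 0.8000 s

Comparing s^2 + 10s + 144 to s^2 + 2ζωₙs + ωₙ²: ωₙ = 12 rad/s and ζ = 10/(2·12) ≈ 0.4167.
ζωₙ = 10/2 = 5, so t_s ≈ 4/(ζωₙ) = 4/5 = 0.8000 s.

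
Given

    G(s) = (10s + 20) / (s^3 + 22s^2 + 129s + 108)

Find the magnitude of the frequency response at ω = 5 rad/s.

Substitute s = j5: numerator = 20 + j50, denominator = -442 + j520.
|G(j5)| = |20 + j50| / |-442 + j520| = 53.852 / 682.47 ≈ 0.07891.

|G(j5)| ≈ 0.07891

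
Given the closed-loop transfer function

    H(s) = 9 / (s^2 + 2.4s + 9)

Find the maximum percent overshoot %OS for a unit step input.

%OS ≈ 25.4%

Comparing s^2 + 2.4s + 9 to s^2 + 2ζωₙs + ωₙ²: ωₙ = 3 rad/s and ζ = 2.4/(2·3) = 0.4.
%OS = 100·exp(−πζ/√(1−ζ²)) = 100·exp(−π·0.4/√(1−0.4²)) ≈ 25.4%.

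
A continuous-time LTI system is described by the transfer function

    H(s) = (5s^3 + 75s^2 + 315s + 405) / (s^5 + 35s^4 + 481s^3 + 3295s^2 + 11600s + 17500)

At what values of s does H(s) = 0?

Set the numerator to zero: 5s^3 + 75s^2 + 315s + 405 = 0, i.e. 5·(s^3 + 15s^2 + 63s + 81) = 0.
Factoring: (s + 9)(s + 3)^2 = 0.

s = -9, -3, -3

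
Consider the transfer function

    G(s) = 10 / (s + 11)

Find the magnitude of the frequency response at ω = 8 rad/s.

|G(j8)| ≈ 0.7352

Substitute s = j8: numerator = 10, denominator = 11 + j8.
|G(j8)| = |10| / |11 + j8| = 10 / 13.601 ≈ 0.7352.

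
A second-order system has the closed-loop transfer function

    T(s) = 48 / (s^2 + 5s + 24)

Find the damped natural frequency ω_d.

ω_d ≈ 4.213 rad/s

Comparing s^2 + 5s + 24 to s^2 + 2ζωₙs + ωₙ²: ωₙ = √24 ≈ 4.899 rad/s and ζ = 5/(2·√24) ≈ 0.5103.
ζωₙ = 5/2 = 2.5, so ω_d = ωₙ√(1−ζ²) = √(ωₙ² − (ζωₙ)²) = √(24 − 2.5²) = √17.75 ≈ 4.213 rad/s.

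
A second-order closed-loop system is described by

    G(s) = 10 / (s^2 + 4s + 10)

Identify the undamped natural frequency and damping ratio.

Compare the denominator to the standard form s^2 + 2ζωₙs + ωₙ².
ωₙ² = 10, so ωₙ = √10 ≈ 3.162 rad/s.
2ζωₙ = 4, so ζ = 4/(2·√10) ≈ 0.6325.

ωₙ ≈ 3.162 rad/s, ζ ≈ 0.6325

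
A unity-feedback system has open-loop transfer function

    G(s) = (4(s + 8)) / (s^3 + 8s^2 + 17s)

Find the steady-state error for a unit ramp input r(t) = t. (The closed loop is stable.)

e_ss = 0.5312

G(s) has one pole at the origin.
This is a Type 1 system. Kv = lim_{s→0} s·G(s) = 32/17.
e_ss = 1/Kv = 1/(32/17) = 17/32 ≈ 0.5312.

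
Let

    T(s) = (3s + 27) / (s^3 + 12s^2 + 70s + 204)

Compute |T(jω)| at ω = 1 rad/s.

Substitute s = j1: numerator = 27 + j3, denominator = 192 + j69.
|T(j1)| = |27 + j3| / |192 + j69| = 27.166 / 204.02 ≈ 0.1332.

|T(j1)| ≈ 0.1332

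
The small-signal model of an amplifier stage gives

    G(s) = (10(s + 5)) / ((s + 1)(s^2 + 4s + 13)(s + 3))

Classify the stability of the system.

stable

The poles can be read from the denominator factors: s = -1, -2 + 3j, -2 - 3j, -3.
Since all poles lie strictly in the left half-plane, the system is stable.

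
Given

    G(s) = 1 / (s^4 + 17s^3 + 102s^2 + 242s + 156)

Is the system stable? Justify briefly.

stable

The denominator s^4 + 17s^3 + 102s^2 + 242s + 156 factors as (s + 1)(s + 6)(s^2 + 10s + 26), giving poles at s = -1, -6, -5 + j, -5 - j.
Since all poles lie strictly in the left half-plane, the system is stable.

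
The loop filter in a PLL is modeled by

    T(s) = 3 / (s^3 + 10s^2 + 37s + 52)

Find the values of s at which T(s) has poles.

The poles are the roots of the denominator s^3 + 10s^2 + 37s + 52 = 0.
Trying s = -4: the polynomial evaluates to 0, so (s + 4) is a factor.
Dividing out leaves s^2 + 6s + 13 = 0.
The quadratic formula then gives s = -3 ± 2j.

s = -3 ± 2j, -4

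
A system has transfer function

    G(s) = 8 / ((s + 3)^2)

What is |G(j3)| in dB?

|G(j3)|_dB ≈ -7.04 dB

Substitute s = j3: numerator = 8, denominator = j18.
|G(j3)| = |8| / |j18| = 8 / 18 ≈ 0.4444.
In decibels: 20·log₁₀(0.4444) ≈ -7.04 dB.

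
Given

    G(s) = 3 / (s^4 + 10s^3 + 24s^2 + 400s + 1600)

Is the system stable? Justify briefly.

The denominator s^4 + 10s^3 + 24s^2 + 400s + 1600 factors as (s + 10)(s + 4)(s^2 - 4s + 40), giving poles at s = -10, -4, 2 ± 6j.
Since the pole(s) at s = 2 + 6j, 2 - 6j lie in the right half-plane, the system is unstable.

unstable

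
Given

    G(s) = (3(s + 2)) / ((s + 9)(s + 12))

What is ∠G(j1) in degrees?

∠G(j1) ≈ 15.46°

At s = j1: numerator = 6 + j3, denominator = 107 + j21.
∠G = ∠num − ∠den = 26.565° − (11.104°) = 15.46°.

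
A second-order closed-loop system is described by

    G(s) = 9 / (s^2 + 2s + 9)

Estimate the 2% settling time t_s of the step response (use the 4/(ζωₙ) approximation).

Comparing s^2 + 2s + 9 to s^2 + 2ζωₙs + ωₙ²: ωₙ = 3 rad/s and ζ = 2/(2·3) ≈ 0.3333.
ζωₙ = 2/2 = 1, so t_s ≈ 4/(ζωₙ) = 4/1 = 4 s.

t_s ≈ 4 s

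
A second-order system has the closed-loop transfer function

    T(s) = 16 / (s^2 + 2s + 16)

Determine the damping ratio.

ζ = 0.25

Compare the denominator to the standard form s^2 + 2ζωₙs + ωₙ².
ωₙ² = 16, so ωₙ = 4 rad/s.
2ζωₙ = 2, so ζ = 2/(2·4) = 0.25.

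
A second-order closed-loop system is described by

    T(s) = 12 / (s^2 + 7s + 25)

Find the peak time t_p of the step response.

Comparing s^2 + 7s + 25 to s^2 + 2ζωₙs + ωₙ²: ωₙ = 5 rad/s and ζ = 7/(2·5) = 0.7.
ζωₙ = 7/2 = 3.5, so ω_d = ωₙ√(1−ζ²) = √(ωₙ² − (ζωₙ)²) = √(25 − 3.5²) = √12.75 ≈ 3.571 rad/s.
t_p = π/ω_d = π/3.571 ≈ 0.8798 s.

t_p ≈ 0.8798 s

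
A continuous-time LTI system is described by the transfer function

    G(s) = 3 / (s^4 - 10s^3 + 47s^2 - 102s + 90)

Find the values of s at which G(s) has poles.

The poles are the roots of the denominator s^4 - 10s^3 + 47s^2 - 102s + 90 = 0.
No real roots exist; factor into two real quadratics: (s^2 - 4s + 5)(s^2 - 6s + 18) = 0.
Each quadratic gives a conjugate pair via the quadratic formula.

s = 2 ± j, 3 ± 3j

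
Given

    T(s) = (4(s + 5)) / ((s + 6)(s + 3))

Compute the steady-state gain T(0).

T(0) = 10/9 ≈ 1.111

At s = 0 each factor (s + a) contributes a and each (s^2 + bs + c) contributes c.
T(0) = 4·(5) / ((6) · (3)) = 20/18 = 10/9.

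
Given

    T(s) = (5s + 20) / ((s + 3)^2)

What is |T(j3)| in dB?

|T(j3)|_dB ≈ 2.85 dB

Substitute s = j3: numerator = 20 + j15, denominator = j18.
|T(j3)| = |20 + j15| / |j18| = 25 / 18 ≈ 1.389.
In decibels: 20·log₁₀(1.389) ≈ 2.85 dB.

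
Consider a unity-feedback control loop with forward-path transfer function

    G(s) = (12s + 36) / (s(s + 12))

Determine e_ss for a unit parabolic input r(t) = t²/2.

G(s) has one pole at the origin.
This is a Type 1 system; Ka = lim_{s→0} s^2·G(s) = 0, so the steady-state error for a parabola input is infinite.

e_ss = ∞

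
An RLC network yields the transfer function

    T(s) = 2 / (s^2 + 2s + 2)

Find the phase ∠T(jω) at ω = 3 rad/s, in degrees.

∠T(j3) ≈ -139.4°

At s = j3: numerator = 2, denominator = -7 + j6.
∠T = ∠num − ∠den = 0° − (139.40°) = -139.4°.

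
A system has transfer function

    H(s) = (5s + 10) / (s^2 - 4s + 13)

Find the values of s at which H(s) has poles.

The poles are the roots of the denominator s^2 - 4s + 13 = 0.
Using the quadratic formula: s = (4 ± √(-36))/2 = 2 ± 3j.

s = 2 ± 3j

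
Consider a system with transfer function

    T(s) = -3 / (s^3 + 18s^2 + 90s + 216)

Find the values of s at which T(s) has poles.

s = -3 + 3j, -3 - 3j, -12

The poles are the roots of the denominator s^3 + 18s^2 + 90s + 216 = 0.
Trying s = -12: the polynomial evaluates to 0, so (s + 12) is a factor.
Dividing out leaves s^2 + 6s + 18 = 0.
The quadratic formula then gives s = -3 ± 3j.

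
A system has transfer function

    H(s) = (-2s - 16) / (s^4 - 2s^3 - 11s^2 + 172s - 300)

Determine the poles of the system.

s = 3 ± 4j, 2, -6

The poles are the roots of the denominator s^4 - 2s^3 - 11s^2 + 172s - 300 = 0.
Trying s = 2: the polynomial evaluates to 0, so (s - 2) is a factor.
Dividing out leaves s^3 - 11s + 150 = 0.
This factors further as (s^2 - 6s + 25)(s + 6) = 0.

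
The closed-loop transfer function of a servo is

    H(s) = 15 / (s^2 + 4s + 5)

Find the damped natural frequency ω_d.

Comparing s^2 + 4s + 5 to s^2 + 2ζωₙs + ωₙ²: ωₙ = √5 ≈ 2.236 rad/s and ζ = 4/(2·√5) ≈ 0.8944.
ζωₙ = 4/2 = 2, so ω_d = ωₙ√(1−ζ²) = √(ωₙ² − (ζωₙ)²) = √(5 − 2²) = √1 = 1 rad/s.

ω_d = 1 rad/s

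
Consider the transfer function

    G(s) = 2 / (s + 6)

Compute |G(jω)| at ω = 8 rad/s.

|G(j8)| = 0.2000

Substitute s = j8: numerator = 2, denominator = 6 + j8.
|G(j8)| = |2| / |6 + j8| = 2 / 10 = 0.2000.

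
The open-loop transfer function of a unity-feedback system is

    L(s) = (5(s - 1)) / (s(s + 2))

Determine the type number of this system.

Type 1

The denominator has 1 factor of s at the origin (free integrator), so this is a Type 1 system.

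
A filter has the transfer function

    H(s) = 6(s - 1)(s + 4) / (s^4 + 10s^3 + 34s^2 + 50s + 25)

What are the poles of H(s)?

s = -2 ± j, -1, -5

The poles are the roots of the denominator s^4 + 10s^3 + 34s^2 + 50s + 25 = 0.
Trying s = -1: the polynomial evaluates to 0, so (s + 1) is a factor.
Dividing out leaves s^3 + 9s^2 + 25s + 25 = 0.
This factors further as (s^2 + 4s + 5)(s + 5) = 0.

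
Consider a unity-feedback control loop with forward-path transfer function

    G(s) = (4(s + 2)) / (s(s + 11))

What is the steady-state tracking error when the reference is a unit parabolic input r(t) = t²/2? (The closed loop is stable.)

e_ss = ∞

G(s) has one pole at the origin.
This is a Type 1 system; Ka = lim_{s→0} s^2·G(s) = 0, so the steady-state error for a parabola input is infinite.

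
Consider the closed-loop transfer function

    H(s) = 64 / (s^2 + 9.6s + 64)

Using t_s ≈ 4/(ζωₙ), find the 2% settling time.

Comparing s^2 + 9.6s + 64 to s^2 + 2ζωₙs + ωₙ²: ωₙ = 8 rad/s and ζ = 9.6/(2·8) = 0.6.
ζωₙ = 9.6/2 = 4.8, so t_s ≈ 4/(ζωₙ) = 4/4.8 ≈ 0.8333 s.

t_s ≈ 0.8333 s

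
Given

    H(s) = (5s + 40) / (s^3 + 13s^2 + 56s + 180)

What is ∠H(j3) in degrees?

At s = j3: numerator = 40 + j15, denominator = 63 + j141.
∠H = ∠num − ∠den = 20.556° − (65.925°) = -45.37°.

∠H(j3) ≈ -45.37°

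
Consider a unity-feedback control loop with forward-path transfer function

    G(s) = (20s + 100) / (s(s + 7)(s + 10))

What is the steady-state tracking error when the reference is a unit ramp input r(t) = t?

e_ss = 0.7000

G(s) has one pole at the origin.
This is a Type 1 system. Kv = lim_{s→0} s·G(s) = 100/70 = 10/7.
e_ss = 1/Kv = 1/(10/7) = 7/10 ≈ 0.7000.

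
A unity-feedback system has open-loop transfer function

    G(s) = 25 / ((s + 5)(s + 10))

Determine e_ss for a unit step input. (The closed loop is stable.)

G(s) has no poles at the origin.
This is a Type 0 system. Kp = lim_{s→0} G(s) = 25/50 = 1/2.
e_ss = 1/(1 + Kp) = 1/(1 + 1/2) = 2/3 ≈ 0.6667.

e_ss = 0.6667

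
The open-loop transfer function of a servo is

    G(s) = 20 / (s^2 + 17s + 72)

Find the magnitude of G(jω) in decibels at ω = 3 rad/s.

Substitute s = j3: numerator = 20, denominator = 63 + j51.
|G(j3)| = |20| / |63 + j51| = 20 / 81.056 ≈ 0.2467.
In decibels: 20·log₁₀(0.2467) ≈ -12.2 dB.

|G(j3)|_dB ≈ -12.2 dB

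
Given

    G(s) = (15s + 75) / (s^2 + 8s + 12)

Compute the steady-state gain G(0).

Set s = 0: G(0) = (75) / (12) = 25/4.

G(0) = 25/4 ≈ 6.250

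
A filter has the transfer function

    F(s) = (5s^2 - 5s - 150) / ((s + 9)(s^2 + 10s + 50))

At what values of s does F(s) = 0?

Set the numerator to zero: 5s^2 - 5s - 150 = 0, i.e. 5·(s^2 - s - 30) = 0.
Factoring: (s - 6)(s + 5) = 0.

s = 6, -5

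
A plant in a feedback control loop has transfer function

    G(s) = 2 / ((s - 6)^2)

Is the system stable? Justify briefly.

The poles can be read from the denominator factors: s = 6, 6.
Since the pole(s) at s = 6, 6 lie in the right half-plane, the system is unstable.

unstable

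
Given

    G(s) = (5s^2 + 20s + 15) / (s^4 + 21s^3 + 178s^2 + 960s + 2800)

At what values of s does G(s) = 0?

s = -1, -3

Set the numerator to zero: 5s^2 + 20s + 15 = 0, i.e. 5·(s^2 + 4s + 3) = 0.
Factoring: (s + 1)(s + 3) = 0.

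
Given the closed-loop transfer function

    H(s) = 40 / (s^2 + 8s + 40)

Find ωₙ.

ωₙ ≈ 6.325 rad/s

Compare the denominator to the standard form s^2 + 2ζωₙs + ωₙ².
ωₙ² = 40, so ωₙ = √40 ≈ 6.325 rad/s.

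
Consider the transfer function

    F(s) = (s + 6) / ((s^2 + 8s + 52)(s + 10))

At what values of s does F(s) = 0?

s = -6

Set the numerator to zero: s + 6 = 0.
So s = -6.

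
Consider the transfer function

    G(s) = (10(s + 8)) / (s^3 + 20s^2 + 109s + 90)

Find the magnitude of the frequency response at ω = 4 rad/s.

Substitute s = j4: numerator = 80 + j40, denominator = -230 + j372.
|G(j4)| = |80 + j40| / |-230 + j372| = 89.443 / 437.36 ≈ 0.2045.

|G(j4)| ≈ 0.2045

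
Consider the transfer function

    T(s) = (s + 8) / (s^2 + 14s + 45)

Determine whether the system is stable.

stable

The denominator s^2 + 14s + 45 factors as (s + 5)(s + 9), giving poles at s = -5, -9.
Since all poles lie strictly in the left half-plane, the system is stable.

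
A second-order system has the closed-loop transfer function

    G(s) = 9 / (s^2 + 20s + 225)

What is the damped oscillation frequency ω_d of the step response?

ω_d ≈ 11.18 rad/s

Comparing s^2 + 20s + 225 to s^2 + 2ζωₙs + ωₙ²: ωₙ = 15 rad/s and ζ = 20/(2·15) ≈ 0.6667.
ζωₙ = 20/2 = 10, so ω_d = ωₙ√(1−ζ²) = √(ωₙ² − (ζωₙ)²) = √(225 − 10²) = √125 ≈ 11.18 rad/s.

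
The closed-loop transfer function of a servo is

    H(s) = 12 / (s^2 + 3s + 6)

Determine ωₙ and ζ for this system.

ωₙ ≈ 2.449 rad/s, ζ ≈ 0.6124

Compare the denominator to the standard form s^2 + 2ζωₙs + ωₙ².
ωₙ² = 6, so ωₙ = √6 ≈ 2.449 rad/s.
2ζωₙ = 3, so ζ = 3/(2·√6) ≈ 0.6124.
With ζ = 0.6124 the response is underdamped.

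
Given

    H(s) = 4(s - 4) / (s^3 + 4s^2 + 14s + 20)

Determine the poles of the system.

The poles are the roots of the denominator s^3 + 4s^2 + 14s + 20 = 0.
Trying s = -2: the polynomial evaluates to 0, so (s + 2) is a factor.
Dividing out leaves s^2 + 2s + 10 = 0.
The quadratic formula then gives s = -1 ± 3j.

s = -1 ± 3j, -2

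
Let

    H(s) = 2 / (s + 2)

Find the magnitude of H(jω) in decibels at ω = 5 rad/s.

|H(j5)|_dB ≈ -8.60 dB

Substitute s = j5: numerator = 2, denominator = 2 + j5.
|H(j5)| = |2| / |2 + j5| = 2 / 5.3852 ≈ 0.3714.
In decibels: 20·log₁₀(0.3714) ≈ -8.60 dB.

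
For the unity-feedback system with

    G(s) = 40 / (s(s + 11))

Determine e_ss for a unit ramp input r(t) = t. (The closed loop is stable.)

G(s) has one pole at the origin.
This is a Type 1 system. Kv = lim_{s→0} s·G(s) = 40/11.
e_ss = 1/Kv = 1/(40/11) = 11/40 ≈ 0.2750.

e_ss = 0.2750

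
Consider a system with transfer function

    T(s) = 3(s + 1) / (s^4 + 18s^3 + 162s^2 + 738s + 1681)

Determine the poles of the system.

The poles are the roots of the denominator s^4 + 18s^3 + 162s^2 + 738s + 1681 = 0.
No real roots exist; factor into two real quadratics: (s^2 + 10s + 41)(s^2 + 8s + 41) = 0.
Each quadratic gives a conjugate pair via the quadratic formula.

s = -5 ± 4j, -4 ± 5j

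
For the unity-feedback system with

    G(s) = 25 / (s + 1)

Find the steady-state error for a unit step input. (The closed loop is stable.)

e_ss = 0.03846

G(s) has no poles at the origin.
This is a Type 0 system. Kp = lim_{s→0} G(s) = 25/1.
e_ss = 1/(1 + Kp) = 1/(1 + 25) = 1/26 ≈ 0.03846.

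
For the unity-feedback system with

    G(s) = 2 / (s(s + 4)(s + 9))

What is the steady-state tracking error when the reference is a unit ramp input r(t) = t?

G(s) has one pole at the origin.
This is a Type 1 system. Kv = lim_{s→0} s·G(s) = 2/36 = 1/18.
e_ss = 1/Kv = 1/(1/18) = 18.

e_ss = 18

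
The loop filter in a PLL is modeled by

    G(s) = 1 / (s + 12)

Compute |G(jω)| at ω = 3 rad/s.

|G(j3)| ≈ 0.08085

Substitute s = j3: numerator = 1, denominator = 12 + j3.
|G(j3)| = |1| / |12 + j3| = 1 / 12.369 ≈ 0.08085.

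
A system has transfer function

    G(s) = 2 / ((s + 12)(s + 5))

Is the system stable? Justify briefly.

stable

The poles can be read from the denominator factors: s = -12, -5.
Since all poles lie strictly in the left half-plane, the system is stable.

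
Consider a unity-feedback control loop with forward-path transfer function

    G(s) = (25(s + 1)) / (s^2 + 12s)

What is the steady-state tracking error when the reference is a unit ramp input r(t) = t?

e_ss = 0.4800

G(s) has one pole at the origin.
This is a Type 1 system. Kv = lim_{s→0} s·G(s) = 25/12.
e_ss = 1/Kv = 1/(25/12) = 12/25 ≈ 0.4800.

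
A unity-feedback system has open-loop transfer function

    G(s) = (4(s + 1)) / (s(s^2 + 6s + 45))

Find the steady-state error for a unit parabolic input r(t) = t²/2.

e_ss = ∞

G(s) has one pole at the origin.
This is a Type 1 system; Ka = lim_{s→0} s^2·G(s) = 0, so the steady-state error for a parabola input is infinite.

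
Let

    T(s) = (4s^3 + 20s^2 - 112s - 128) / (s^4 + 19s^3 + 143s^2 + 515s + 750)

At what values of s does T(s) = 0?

s = 4, -8, -1

Set the numerator to zero: 4s^3 + 20s^2 - 112s - 128 = 0, i.e. 4·(s^3 + 5s^2 - 28s - 32) = 0.
Factoring: (s - 4)(s + 8)(s + 1) = 0.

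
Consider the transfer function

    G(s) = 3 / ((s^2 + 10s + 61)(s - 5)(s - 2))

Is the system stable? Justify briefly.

unstable

The poles can be read from the denominator factors: s = -5 + 6j, -5 - 6j, 5, 2.
Since the pole(s) at s = 5, 2 lie in the right half-plane, the system is unstable.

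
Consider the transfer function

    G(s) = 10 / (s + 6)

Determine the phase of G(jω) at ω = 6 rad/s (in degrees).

At s = j6: numerator = 10, denominator = 6 + j6.
∠G = ∠num − ∠den = 0° − (45°) = -45°.

∠G(j6) ≈ -45°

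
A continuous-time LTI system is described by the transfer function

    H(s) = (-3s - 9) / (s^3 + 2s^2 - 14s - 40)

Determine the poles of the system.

s = -3 ± j, 4

The poles are the roots of the denominator s^3 + 2s^2 - 14s - 40 = 0.
Trying s = 4: the polynomial evaluates to 0, so (s - 4) is a factor.
Dividing out leaves s^2 + 6s + 10 = 0.
The quadratic formula then gives s = -3 ± 1j.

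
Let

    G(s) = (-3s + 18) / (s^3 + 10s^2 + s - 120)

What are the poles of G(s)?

s = -5, -8, 3

The poles are the roots of the denominator s^3 + 10s^2 + s - 120 = 0.
Trying s = -5: the polynomial evaluates to 0, so (s + 5) is a factor.
Dividing out leaves s^2 + 5s - 24 = 0.
Factoring the quadratic: (s + 8)(s - 3) = 0.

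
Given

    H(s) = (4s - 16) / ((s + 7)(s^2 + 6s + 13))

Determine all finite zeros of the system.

Set the numerator to zero: 4s - 16 = 0, i.e. 4·(s - 4) = 0.
So s = 4.

s = 4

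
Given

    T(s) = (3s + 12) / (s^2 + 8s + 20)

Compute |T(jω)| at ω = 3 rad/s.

|T(j3)| ≈ 0.5682

Substitute s = j3: numerator = 12 + j9, denominator = 11 + j24.
|T(j3)| = |12 + j9| / |11 + j24| = 15 / 26.401 ≈ 0.5682.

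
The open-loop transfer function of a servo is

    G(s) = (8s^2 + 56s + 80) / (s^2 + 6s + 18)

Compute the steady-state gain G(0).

Set s = 0: G(0) = (80) / (18) = 40/9.

G(0) = 40/9 ≈ 4.444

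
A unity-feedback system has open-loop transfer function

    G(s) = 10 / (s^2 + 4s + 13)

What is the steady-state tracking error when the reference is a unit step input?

G(s) has no poles at the origin.
This is a Type 0 system. Kp = lim_{s→0} G(s) = 10/13.
e_ss = 1/(1 + Kp) = 1/(1 + 10/13) = 13/23 ≈ 0.5652.

e_ss = 0.5652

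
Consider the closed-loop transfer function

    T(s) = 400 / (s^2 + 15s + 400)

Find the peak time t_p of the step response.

t_p ≈ 0.1694 s

Comparing s^2 + 15s + 400 to s^2 + 2ζωₙs + ωₙ²: ωₙ = 20 rad/s and ζ = 15/(2·20) = 0.375.
ζωₙ = 15/2 = 7.5, so ω_d = ωₙ√(1−ζ²) = √(ωₙ² − (ζωₙ)²) = √(400 − 7.5²) = √343.75 ≈ 18.54 rad/s.
t_p = π/ω_d = π/18.54 ≈ 0.1694 s.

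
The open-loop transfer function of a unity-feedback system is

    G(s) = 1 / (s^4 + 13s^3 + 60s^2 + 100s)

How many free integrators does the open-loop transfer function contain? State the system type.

The denominator has 1 factor of s at the origin (free integrator), so this is a Type 1 system.

Type 1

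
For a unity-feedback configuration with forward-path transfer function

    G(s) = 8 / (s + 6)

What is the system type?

The denominator has no factor of s at the origin — no free integrator — so this is a Type 0 system.

Type 0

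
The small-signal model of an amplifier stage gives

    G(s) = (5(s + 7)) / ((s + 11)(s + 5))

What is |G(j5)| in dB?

Substitute s = j5: numerator = 35 + j25, denominator = 30 + j80.
|G(j5)| = |35 + j25| / |30 + j80| = 43.012 / 85.440 ≈ 0.5034.
In decibels: 20·log₁₀(0.5034) ≈ -5.96 dB.

|G(j5)|_dB ≈ -5.96 dB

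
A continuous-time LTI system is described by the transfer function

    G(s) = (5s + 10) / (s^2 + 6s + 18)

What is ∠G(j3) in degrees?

At s = j3: numerator = 10 + j15, denominator = 9 + j18.
∠G = ∠num − ∠den = 56.310° − (63.435°) = -7.125°.

∠G(j3) ≈ -7.125°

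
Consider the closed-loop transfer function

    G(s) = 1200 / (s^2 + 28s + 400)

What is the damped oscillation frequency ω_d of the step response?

ω_d ≈ 14.28 rad/s

Comparing s^2 + 28s + 400 to s^2 + 2ζωₙs + ωₙ²: ωₙ = 20 rad/s and ζ = 28/(2·20) = 0.7.
ζωₙ = 28/2 = 14, so ω_d = ωₙ√(1−ζ²) = √(ωₙ² − (ζωₙ)²) = √(400 − 14²) = √204 ≈ 14.28 rad/s.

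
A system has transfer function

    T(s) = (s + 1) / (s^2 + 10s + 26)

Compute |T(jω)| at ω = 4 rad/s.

|T(j4)| = 0.1000

Substitute s = j4: numerator = 1 + j4, denominator = 10 + j40.
|T(j4)| = |1 + j4| / |10 + j40| = 4.1231 / 41.231 = 0.1000.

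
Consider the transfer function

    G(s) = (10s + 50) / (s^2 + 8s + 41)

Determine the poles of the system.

The poles are the roots of the denominator s^2 + 8s + 41 = 0.
Using the quadratic formula: s = (-8 ± √(-100))/2 = -4 ± 5j.

s = -4 + 5j, -4 - 5j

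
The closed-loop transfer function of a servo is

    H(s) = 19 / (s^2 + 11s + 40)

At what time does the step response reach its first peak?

Comparing s^2 + 11s + 40 to s^2 + 2ζωₙs + ωₙ²: ωₙ = √40 ≈ 6.325 rad/s and ζ = 11/(2·√40) ≈ 0.8696.
ζωₙ = 11/2 = 5.5, so ω_d = ωₙ√(1−ζ²) = √(ωₙ² − (ζωₙ)²) = √(40 − 5.5²) = √9.75 ≈ 3.122 rad/s.
t_p = π/ω_d = π/3.122 ≈ 1.006 s.

t_p ≈ 1.006 s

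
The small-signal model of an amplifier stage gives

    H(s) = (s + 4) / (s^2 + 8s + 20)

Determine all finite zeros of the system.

s = -4

Set the numerator to zero: s + 4 = 0.
So s = -4.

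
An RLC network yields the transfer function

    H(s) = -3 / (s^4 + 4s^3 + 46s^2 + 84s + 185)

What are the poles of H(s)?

s = -1 ± 6j, -1 ± 2j

The poles are the roots of the denominator s^4 + 4s^3 + 46s^2 + 84s + 185 = 0.
No real roots exist; factor into two real quadratics: (s^2 + 2s + 37)(s^2 + 2s + 5) = 0.
Each quadratic gives a conjugate pair via the quadratic formula.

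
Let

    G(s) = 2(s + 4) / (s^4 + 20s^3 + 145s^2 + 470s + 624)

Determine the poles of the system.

The poles are the roots of the denominator s^4 + 20s^3 + 145s^2 + 470s + 624 = 0.
Trying s = -6: the polynomial evaluates to 0, so (s + 6) is a factor.
Dividing out leaves s^3 + 14s^2 + 61s + 104 = 0.
This factors further as (s^2 + 6s + 13)(s + 8) = 0.

s = -3 + 2j, -3 - 2j, -6, -8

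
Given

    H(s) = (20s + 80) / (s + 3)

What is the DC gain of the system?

Set s = 0: H(0) = (80) / (3) = 80/3.

H(0) = 80/3 ≈ 26.67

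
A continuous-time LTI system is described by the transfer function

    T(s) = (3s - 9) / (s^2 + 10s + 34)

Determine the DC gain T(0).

T(0) = -9/34 ≈ -0.2647

Set s = 0: T(0) = (-9) / (34) = -9/34.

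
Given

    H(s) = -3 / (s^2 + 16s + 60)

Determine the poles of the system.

s = -6, -10

The poles are the roots of the denominator s^2 + 16s + 60 = 0.
Factoring: (s + 6)(s + 10) = 0, so s = -6 and s = -10.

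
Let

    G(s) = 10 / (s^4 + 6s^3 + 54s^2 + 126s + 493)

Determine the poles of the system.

s = -1 ± 4j, -2 ± 5j

The poles are the roots of the denominator s^4 + 6s^3 + 54s^2 + 126s + 493 = 0.
No real roots exist; factor into two real quadratics: (s^2 + 2s + 17)(s^2 + 4s + 29) = 0.
Each quadratic gives a conjugate pair via the quadratic formula.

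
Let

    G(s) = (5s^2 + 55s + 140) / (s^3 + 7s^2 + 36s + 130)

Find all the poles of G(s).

s = -1 + 5j, -1 - 5j, -5

The poles are the roots of the denominator s^3 + 7s^2 + 36s + 130 = 0.
Trying s = -5: the polynomial evaluates to 0, so (s + 5) is a factor.
Dividing out leaves s^2 + 2s + 26 = 0.
The quadratic formula then gives s = -1 ± 5j.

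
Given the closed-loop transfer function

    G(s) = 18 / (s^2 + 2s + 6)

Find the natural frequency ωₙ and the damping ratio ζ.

ωₙ ≈ 2.449 rad/s, ζ ≈ 0.4082

Compare the denominator to the standard form s^2 + 2ζωₙs + ωₙ².
ωₙ² = 6, so ωₙ = √6 ≈ 2.449 rad/s.
2ζωₙ = 2, so ζ = 2/(2·√6) ≈ 0.4082.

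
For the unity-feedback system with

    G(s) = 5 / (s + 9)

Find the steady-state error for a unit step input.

G(s) has no poles at the origin.
This is a Type 0 system. Kp = lim_{s→0} G(s) = 5/9.
e_ss = 1/(1 + Kp) = 1/(1 + 5/9) = 9/14 ≈ 0.6429.

e_ss = 0.6429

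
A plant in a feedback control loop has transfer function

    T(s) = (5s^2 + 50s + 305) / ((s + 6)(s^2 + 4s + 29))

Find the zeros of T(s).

s = -5 ± 6j

Set the numerator to zero: 5s^2 + 50s + 305 = 0, i.e. 5·(s^2 + 10s + 61) = 0.
Factoring: (s^2 + 10s + 61) = 0.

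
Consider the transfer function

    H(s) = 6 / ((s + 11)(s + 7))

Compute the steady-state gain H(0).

H(0) = 6/77 ≈ 0.07792

Set s = 0: H(0) = (6) / (77) = 6/77.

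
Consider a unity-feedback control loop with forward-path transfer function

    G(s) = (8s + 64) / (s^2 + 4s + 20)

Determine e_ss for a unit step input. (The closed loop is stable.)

G(s) has no poles at the origin.
This is a Type 0 system. Kp = lim_{s→0} G(s) = 64/20 = 16/5.
e_ss = 1/(1 + Kp) = 1/(1 + 16/5) = 5/21 ≈ 0.2381.

e_ss = 0.2381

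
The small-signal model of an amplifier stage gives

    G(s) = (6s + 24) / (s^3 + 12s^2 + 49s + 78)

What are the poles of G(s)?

s = -3 ± 2j, -6

The poles are the roots of the denominator s^3 + 12s^2 + 49s + 78 = 0.
Trying s = -6: the polynomial evaluates to 0, so (s + 6) is a factor.
Dividing out leaves s^2 + 6s + 13 = 0.
The quadratic formula then gives s = -3 ± 2j.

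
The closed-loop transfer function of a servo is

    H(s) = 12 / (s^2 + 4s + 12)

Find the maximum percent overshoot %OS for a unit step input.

%OS ≈ 10.8%

Comparing s^2 + 4s + 12 to s^2 + 2ζωₙs + ωₙ²: ωₙ = √12 ≈ 3.464 rad/s and ζ = 4/(2·√12) ≈ 0.5774.
%OS = 100·exp(−πζ/√(1−ζ²)) = 100·exp(−π·0.5774/√(1−0.5774²)) ≈ 10.8%.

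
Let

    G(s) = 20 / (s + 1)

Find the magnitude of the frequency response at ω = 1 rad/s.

Substitute s = j1: numerator = 20, denominator = 1 + j1.
|G(j1)| = |20| / |1 + j1| = 20 / 1.4142 ≈ 14.14.

|G(j1)| ≈ 14.14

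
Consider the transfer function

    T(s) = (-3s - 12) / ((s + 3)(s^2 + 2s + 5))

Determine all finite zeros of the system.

Set the numerator to zero: -3s - 12 = 0, i.e. -3·(s + 4) = 0.
So s = -4.

s = -4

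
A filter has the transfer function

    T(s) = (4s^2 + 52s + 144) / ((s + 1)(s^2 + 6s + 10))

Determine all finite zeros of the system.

Set the numerator to zero: 4s^2 + 52s + 144 = 0, i.e. 4·(s^2 + 13s + 36) = 0.
Factoring: (s + 9)(s + 4) = 0.

s = -9, -4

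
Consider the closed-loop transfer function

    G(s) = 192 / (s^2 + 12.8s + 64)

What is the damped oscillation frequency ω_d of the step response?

ω_d = 4.800 rad/s

Comparing s^2 + 12.8s + 64 to s^2 + 2ζωₙs + ωₙ²: ωₙ = 8 rad/s and ζ = 12.8/(2·8) = 0.8.
ζωₙ = 12.8/2 = 6.4, so ω_d = ωₙ√(1−ζ²) = √(ωₙ² − (ζωₙ)²) = √(64 − 6.4²) = √23.04 = 4.800 rad/s.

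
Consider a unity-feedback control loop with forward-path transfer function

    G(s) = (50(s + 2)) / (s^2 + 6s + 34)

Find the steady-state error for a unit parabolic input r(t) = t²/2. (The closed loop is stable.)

e_ss = ∞

G(s) has no poles at the origin.
This is a Type 0 system; Ka = lim_{s→0} s^2·G(s) = 0, so the steady-state error for a parabola input is infinite.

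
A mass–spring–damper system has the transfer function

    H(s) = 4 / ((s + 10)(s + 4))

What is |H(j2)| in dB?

|H(j2)|_dB ≈ -21.1 dB

Substitute s = j2: numerator = 4, denominator = 36 + j28.
|H(j2)| = |4| / |36 + j28| = 4 / 45.607 ≈ 0.08771.
In decibels: 20·log₁₀(0.08771) ≈ -21.1 dB.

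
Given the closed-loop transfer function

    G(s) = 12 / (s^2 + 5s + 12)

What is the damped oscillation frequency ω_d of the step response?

ω_d ≈ 2.398 rad/s

Comparing s^2 + 5s + 12 to s^2 + 2ζωₙs + ωₙ²: ωₙ = √12 ≈ 3.464 rad/s and ζ = 5/(2·√12) ≈ 0.7217.
ζωₙ = 5/2 = 2.5, so ω_d = ωₙ√(1−ζ²) = √(ωₙ² − (ζωₙ)²) = √(12 − 2.5²) = √5.75 ≈ 2.398 rad/s.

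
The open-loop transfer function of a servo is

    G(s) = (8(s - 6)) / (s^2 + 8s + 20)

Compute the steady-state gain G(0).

G(0) = -12/5 ≈ -2.400

Set s = 0: G(0) = (-48) / (20) = -12/5.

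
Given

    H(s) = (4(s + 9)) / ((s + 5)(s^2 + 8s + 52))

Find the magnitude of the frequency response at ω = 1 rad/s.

Substitute s = j1: numerator = 36 + j4, denominator = 247 + j91.
|H(j1)| = |36 + j4| / |247 + j91| = 36.222 / 263.23 ≈ 0.1376.

|H(j1)| ≈ 0.1376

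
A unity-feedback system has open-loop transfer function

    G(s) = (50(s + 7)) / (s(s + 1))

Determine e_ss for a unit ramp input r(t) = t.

e_ss = 0.002857

G(s) has one pole at the origin.
This is a Type 1 system. Kv = lim_{s→0} s·G(s) = 350/1.
e_ss = 1/Kv = 1/(350) = 1/350 ≈ 0.002857.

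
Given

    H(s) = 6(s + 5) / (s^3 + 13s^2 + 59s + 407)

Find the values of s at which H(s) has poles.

The poles are the roots of the denominator s^3 + 13s^2 + 59s + 407 = 0.
Trying s = -11: the polynomial evaluates to 0, so (s + 11) is a factor.
Dividing out leaves s^2 + 2s + 37 = 0.
The quadratic formula then gives s = -1 ± 6j.

s = -1 ± 6j, -11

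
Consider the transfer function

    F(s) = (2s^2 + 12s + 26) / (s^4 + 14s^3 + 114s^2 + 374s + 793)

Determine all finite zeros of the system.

s = -3 ± 2j

Set the numerator to zero: 2s^2 + 12s + 26 = 0, i.e. 2·(s^2 + 6s + 13) = 0.
Factoring: (s^2 + 6s + 13) = 0.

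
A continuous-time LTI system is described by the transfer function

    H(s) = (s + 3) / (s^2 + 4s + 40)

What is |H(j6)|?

|H(j6)| ≈ 0.2757

Substitute s = j6: numerator = 3 + j6, denominator = 4 + j24.
|H(j6)| = |3 + j6| / |4 + j24| = 6.7082 / 24.331 ≈ 0.2757.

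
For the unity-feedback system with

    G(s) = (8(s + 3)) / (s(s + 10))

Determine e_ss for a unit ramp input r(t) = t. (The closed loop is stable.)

e_ss = 0.4167

G(s) has one pole at the origin.
This is a Type 1 system. Kv = lim_{s→0} s·G(s) = 24/10 = 12/5.
e_ss = 1/Kv = 1/(12/5) = 5/12 ≈ 0.4167.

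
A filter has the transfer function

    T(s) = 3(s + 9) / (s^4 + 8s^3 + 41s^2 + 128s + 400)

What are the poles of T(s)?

The poles are the roots of the denominator s^4 + 8s^3 + 41s^2 + 128s + 400 = 0.
No real roots exist; factor into two real quadratics: (s^2 + 16)(s^2 + 8s + 25) = 0.
Each quadratic gives a conjugate pair via the quadratic formula.

s = ±4j, -4 ± 3j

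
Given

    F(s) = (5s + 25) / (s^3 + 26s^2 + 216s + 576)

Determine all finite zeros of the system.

Set the numerator to zero: 5s + 25 = 0, i.e. 5·(s + 5) = 0.
So s = -5.

s = -5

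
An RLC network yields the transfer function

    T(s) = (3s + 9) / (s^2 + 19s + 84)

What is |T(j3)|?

|T(j3)| ≈ 0.1351

Substitute s = j3: numerator = 9 + j9, denominator = 75 + j57.
|T(j3)| = |9 + j9| / |75 + j57| = 12.728 / 94.202 ≈ 0.1351.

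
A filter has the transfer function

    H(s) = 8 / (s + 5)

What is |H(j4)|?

|H(j4)| ≈ 1.249

Substitute s = j4: numerator = 8, denominator = 5 + j4.
|H(j4)| = |8| / |5 + j4| = 8 / 6.4031 ≈ 1.249.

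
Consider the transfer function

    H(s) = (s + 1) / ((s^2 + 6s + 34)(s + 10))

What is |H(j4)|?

|H(j4)| ≈ 0.01276

Substitute s = j4: numerator = 1 + j4, denominator = 84 + j312.
|H(j4)| = |1 + j4| / |84 + j312| = 4.1231 / 323.11 ≈ 0.01276.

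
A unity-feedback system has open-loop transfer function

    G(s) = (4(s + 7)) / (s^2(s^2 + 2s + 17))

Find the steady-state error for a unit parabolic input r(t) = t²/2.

G(s) has 2 poles at the origin.
This is a Type 2 system. Ka = lim_{s→0} s^2·G(s) = 28/17.
e_ss = 1/Ka = 1/(28/17) = 17/28 ≈ 0.6071.

e_ss = 0.6071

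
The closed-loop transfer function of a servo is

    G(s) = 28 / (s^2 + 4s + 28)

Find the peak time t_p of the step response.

Comparing s^2 + 4s + 28 to s^2 + 2ζωₙs + ωₙ²: ωₙ = √28 ≈ 5.292 rad/s and ζ = 4/(2·√28) ≈ 0.3780.
ζωₙ = 4/2 = 2, so ω_d = ωₙ√(1−ζ²) = √(ωₙ² − (ζωₙ)²) = √(28 − 2²) = √24 ≈ 4.899 rad/s.
t_p = π/ω_d = π/4.899 ≈ 0.6413 s.

t_p ≈ 0.6413 s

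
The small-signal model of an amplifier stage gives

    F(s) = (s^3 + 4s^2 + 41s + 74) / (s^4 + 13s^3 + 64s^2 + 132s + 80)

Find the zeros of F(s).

s = -1 ± 6j, -2

Set the numerator to zero: s^3 + 4s^2 + 41s + 74 = 0.
Factoring: (s^2 + 2s + 37)(s + 2) = 0.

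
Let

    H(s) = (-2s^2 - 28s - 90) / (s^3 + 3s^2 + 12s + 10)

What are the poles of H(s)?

The poles are the roots of the denominator s^3 + 3s^2 + 12s + 10 = 0.
Trying s = -1: the polynomial evaluates to 0, so (s + 1) is a factor.
Dividing out leaves s^2 + 2s + 10 = 0.
The quadratic formula then gives s = -1 ± 3j.

s = -1 ± 3j, -1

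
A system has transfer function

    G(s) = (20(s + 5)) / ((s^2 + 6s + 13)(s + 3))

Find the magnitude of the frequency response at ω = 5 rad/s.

|G(j5)| ≈ 0.7506

Substitute s = j5: numerator = 100 + j100, denominator = -186 + j30.
|G(j5)| = |100 + j100| / |-186 + j30| = 141.42 / 188.40 ≈ 0.7506.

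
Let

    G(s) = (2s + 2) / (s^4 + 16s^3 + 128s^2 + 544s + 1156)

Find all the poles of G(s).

The poles are the roots of the denominator s^4 + 16s^3 + 128s^2 + 544s + 1156 = 0.
No real roots exist; factor into two real quadratics: (s^2 + 10s + 34)(s^2 + 6s + 34) = 0.
Each quadratic gives a conjugate pair via the quadratic formula.

s = -5 ± 3j, -3 ± 5j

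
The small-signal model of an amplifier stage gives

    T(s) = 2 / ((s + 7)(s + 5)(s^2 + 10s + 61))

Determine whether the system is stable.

The poles can be read from the denominator factors: s = -7, -5, -5 + 6j, -5 - 6j.
Since all poles lie strictly in the left half-plane, the system is stable.

stable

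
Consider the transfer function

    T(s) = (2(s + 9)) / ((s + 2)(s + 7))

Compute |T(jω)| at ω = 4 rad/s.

Substitute s = j4: numerator = 18 + j8, denominator = -2 + j36.
|T(j4)| = |18 + j8| / |-2 + j36| = 19.698 / 36.056 ≈ 0.5463.

|T(j4)| ≈ 0.5463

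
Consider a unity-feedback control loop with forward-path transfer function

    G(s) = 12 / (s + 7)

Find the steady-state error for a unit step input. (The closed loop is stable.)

G(s) has no poles at the origin.
This is a Type 0 system. Kp = lim_{s→0} G(s) = 12/7.
e_ss = 1/(1 + Kp) = 1/(1 + 12/7) = 7/19 ≈ 0.3684.

e_ss = 0.3684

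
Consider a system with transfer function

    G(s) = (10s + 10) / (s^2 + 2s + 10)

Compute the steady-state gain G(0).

G(0) = 1

Set s = 0: G(0) = (10) / (10) = 1.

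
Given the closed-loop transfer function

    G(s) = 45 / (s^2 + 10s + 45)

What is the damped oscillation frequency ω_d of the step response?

ω_d ≈ 4.472 rad/s

Comparing s^2 + 10s + 45 to s^2 + 2ζωₙs + ωₙ²: ωₙ = √45 ≈ 6.708 rad/s and ζ = 10/(2·√45) ≈ 0.7454.
ζωₙ = 10/2 = 5, so ω_d = ωₙ√(1−ζ²) = √(ωₙ² − (ζωₙ)²) = √(45 − 5²) = √20 ≈ 4.472 rad/s.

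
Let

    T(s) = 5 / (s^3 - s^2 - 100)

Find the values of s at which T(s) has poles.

s = -2 + 4j, -2 - 4j, 5

The poles are the roots of the denominator s^3 - s^2 - 100 = 0.
Trying s = 5: the polynomial evaluates to 0, so (s - 5) is a factor.
Dividing out leaves s^2 + 4s + 20 = 0.
The quadratic formula then gives s = -2 ± 4j.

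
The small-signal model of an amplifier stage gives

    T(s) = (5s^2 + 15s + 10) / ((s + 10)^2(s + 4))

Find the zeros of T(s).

s = -1, -2

Set the numerator to zero: 5s^2 + 15s + 10 = 0, i.e. 5·(s^2 + 3s + 2) = 0.
Factoring: (s + 1)(s + 2) = 0.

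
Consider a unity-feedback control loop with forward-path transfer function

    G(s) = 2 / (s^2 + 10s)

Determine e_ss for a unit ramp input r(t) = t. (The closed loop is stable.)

e_ss = 5

G(s) has one pole at the origin.
This is a Type 1 system. Kv = lim_{s→0} s·G(s) = 2/10 = 1/5.
e_ss = 1/Kv = 1/(1/5) = 5.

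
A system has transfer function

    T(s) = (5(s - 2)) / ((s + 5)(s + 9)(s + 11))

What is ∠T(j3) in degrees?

∠T(j3) ≈ 59.04°

At s = j3: numerator = -10 + j15, denominator = 270 + j570.
∠T = ∠num − ∠den = 123.69° − (64.654°) = 59.04°.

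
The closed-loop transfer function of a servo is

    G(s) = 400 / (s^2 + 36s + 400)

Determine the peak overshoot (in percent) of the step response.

Comparing s^2 + 36s + 400 to s^2 + 2ζωₙs + ωₙ²: ωₙ = 20 rad/s and ζ = 36/(2·20) = 0.9.
%OS = 100·exp(−πζ/√(1−ζ²)) = 100·exp(−π·0.9/√(1−0.9²)) ≈ 0.152%.

%OS ≈ 0.152%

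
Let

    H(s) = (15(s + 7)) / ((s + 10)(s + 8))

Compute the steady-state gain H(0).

At s = 0 each factor (s + a) contributes a and each (s^2 + bs + c) contributes c.
H(0) = 15·(7) / ((10) · (8)) = 105/80 = 21/16.

H(0) = 21/16 ≈ 1.312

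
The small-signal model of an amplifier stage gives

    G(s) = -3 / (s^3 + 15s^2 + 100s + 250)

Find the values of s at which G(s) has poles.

The poles are the roots of the denominator s^3 + 15s^2 + 100s + 250 = 0.
Trying s = -5: the polynomial evaluates to 0, so (s + 5) is a factor.
Dividing out leaves s^2 + 10s + 50 = 0.
The quadratic formula then gives s = -5 ± 5j.

s = -5 ± 5j, -5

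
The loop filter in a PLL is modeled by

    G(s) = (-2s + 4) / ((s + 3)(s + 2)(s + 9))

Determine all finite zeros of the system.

Set the numerator to zero: -2s + 4 = 0, i.e. -2·(s - 2) = 0.
So s = 2.

s = 2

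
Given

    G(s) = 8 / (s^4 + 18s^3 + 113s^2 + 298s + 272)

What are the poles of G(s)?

s = -4 ± j, -2, -8

The poles are the roots of the denominator s^4 + 18s^3 + 113s^2 + 298s + 272 = 0.
Trying s = -2: the polynomial evaluates to 0, so (s + 2) is a factor.
Dividing out leaves s^3 + 16s^2 + 81s + 136 = 0.
This factors further as (s^2 + 8s + 17)(s + 8) = 0.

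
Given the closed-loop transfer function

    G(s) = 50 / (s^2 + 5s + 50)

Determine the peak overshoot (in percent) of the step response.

Comparing s^2 + 5s + 50 to s^2 + 2ζωₙs + ωₙ²: ωₙ = √50 ≈ 7.071 rad/s and ζ = 5/(2·√50) ≈ 0.3536.
%OS = 100·exp(−πζ/√(1−ζ²)) = 100·exp(−π·0.3536/√(1−0.3536²)) ≈ 30.5%.

%OS ≈ 30.5%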